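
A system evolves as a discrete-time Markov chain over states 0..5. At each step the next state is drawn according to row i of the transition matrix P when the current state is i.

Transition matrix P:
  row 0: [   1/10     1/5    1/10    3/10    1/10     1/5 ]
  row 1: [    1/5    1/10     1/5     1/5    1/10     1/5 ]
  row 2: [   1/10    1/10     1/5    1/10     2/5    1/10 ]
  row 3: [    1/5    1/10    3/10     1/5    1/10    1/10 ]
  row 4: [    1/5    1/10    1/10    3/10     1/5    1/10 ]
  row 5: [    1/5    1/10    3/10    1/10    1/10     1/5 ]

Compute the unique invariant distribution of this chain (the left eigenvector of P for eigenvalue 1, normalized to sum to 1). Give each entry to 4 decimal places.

Balance equations π_j = Σ_i π_i·P[i][j]:
  π_0 = 1/10·π_0 + 1/5·π_1 + 1/10·π_2 + 1/5·π_3 + 1/5·π_4 + 1/5·π_5
  π_1 = 1/5·π_0 + 1/10·π_1 + 1/10·π_2 + 1/10·π_3 + 1/10·π_4 + 1/10·π_5
  π_2 = 1/10·π_0 + 1/5·π_1 + 1/5·π_2 + 3/10·π_3 + 1/10·π_4 + 3/10·π_5
  π_3 = 3/10·π_0 + 1/5·π_1 + 1/10·π_2 + 1/5·π_3 + 3/10·π_4 + 1/10·π_5
  π_4 = 1/10·π_0 + 1/10·π_1 + 2/5·π_2 + 1/10·π_3 + 1/5·π_4 + 1/10·π_5
  normalize: π_0 + π_1 + π_2 + π_3 + π_4 + π_5 = 1
Solving the linear system gives exactly π = [1859/11361, 1322/11361, 2273/11361, 20441/102249, 2020/11361, 14542/102249].

π = [0.1636, 0.1164, 0.2001, 0.1999, 0.1778, 0.1422]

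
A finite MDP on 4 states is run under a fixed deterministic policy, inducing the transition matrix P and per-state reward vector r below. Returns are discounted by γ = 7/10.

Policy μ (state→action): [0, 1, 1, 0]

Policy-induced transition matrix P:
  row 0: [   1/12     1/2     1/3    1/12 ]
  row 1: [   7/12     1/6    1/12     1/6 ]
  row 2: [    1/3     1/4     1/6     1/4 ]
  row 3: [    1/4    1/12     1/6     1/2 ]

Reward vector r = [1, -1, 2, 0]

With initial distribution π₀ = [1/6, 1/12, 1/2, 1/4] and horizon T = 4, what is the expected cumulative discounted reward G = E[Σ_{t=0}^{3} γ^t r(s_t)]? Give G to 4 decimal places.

t=0: π = [0.1667, 0.0833, 0.5000, 0.2500], E[r] = 1.0833, γ^t·E[r] = 1.083333, running G = 1.083333
t=1: π = [0.2917, 0.2431, 0.1875, 0.2778], E[r] = 0.4236, γ^t·E[r] = 0.296528, running G = 1.379861
t=2: π = [0.2980, 0.2564, 0.1950, 0.2506], E[r] = 0.4317, γ^t·E[r] = 0.211539, running G = 1.591400
t=3: π = [0.3020, 0.2614, 0.1950, 0.2416], E[r] = 0.4306, γ^t·E[r] = 0.147697, running G = 1.739098

G = 1.7391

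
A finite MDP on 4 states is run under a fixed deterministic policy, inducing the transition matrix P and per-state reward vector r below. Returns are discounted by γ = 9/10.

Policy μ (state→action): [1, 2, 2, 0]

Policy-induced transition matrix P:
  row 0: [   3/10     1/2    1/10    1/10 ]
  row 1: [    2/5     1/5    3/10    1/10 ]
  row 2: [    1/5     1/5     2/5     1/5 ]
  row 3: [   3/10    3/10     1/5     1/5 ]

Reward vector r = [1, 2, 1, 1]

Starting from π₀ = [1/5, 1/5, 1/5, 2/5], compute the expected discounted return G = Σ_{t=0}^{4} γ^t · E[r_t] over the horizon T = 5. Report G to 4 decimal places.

G = 5.2364

t=0: π = [0.2000, 0.2000, 0.2000, 0.4000], E[r] = 1.2000, γ^t·E[r] = 1.200000, running G = 1.200000
t=1: π = [0.3000, 0.3000, 0.2400, 0.1600], E[r] = 1.3000, γ^t·E[r] = 1.170000, running G = 2.370000
t=2: π = [0.3060, 0.3060, 0.2480, 0.1400], E[r] = 1.3060, γ^t·E[r] = 1.057860, running G = 3.427860
t=3: π = [0.3058, 0.3058, 0.2496, 0.1388], E[r] = 1.3058, γ^t·E[r] = 0.951928, running G = 4.379788
t=4: π = [0.3056, 0.3056, 0.2499, 0.1388], E[r] = 1.3056, γ^t·E[r] = 0.856617, running G = 5.236405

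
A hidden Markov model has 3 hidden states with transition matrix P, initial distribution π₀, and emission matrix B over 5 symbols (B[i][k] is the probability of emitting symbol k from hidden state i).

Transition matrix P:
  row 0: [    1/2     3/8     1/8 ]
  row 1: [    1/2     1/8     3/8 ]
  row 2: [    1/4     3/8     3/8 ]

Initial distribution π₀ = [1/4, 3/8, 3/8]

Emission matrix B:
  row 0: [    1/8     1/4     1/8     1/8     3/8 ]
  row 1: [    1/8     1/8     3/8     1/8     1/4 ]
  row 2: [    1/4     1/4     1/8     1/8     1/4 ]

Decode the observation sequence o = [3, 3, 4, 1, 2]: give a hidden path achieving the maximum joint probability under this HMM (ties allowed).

t=0: δ = [3.125e-02, 4.688e-02, 4.688e-02]  (obs o_0=3)
t=1: δ = [2.930e-03, 2.197e-03, 2.197e-03]  ψ = [1, 2, 1]  (obs o_1=3)
t=2: δ = [5.493e-04, 2.747e-04, 2.060e-04]  ψ = [0, 0, 1]  (obs o_2=4)
t=3: δ = [6.866e-05, 2.575e-05, 2.575e-05]  ψ = [0, 0, 1]  (obs o_3=1)
t=4: δ = [4.292e-06, 9.656e-06, 1.207e-06]  ψ = [0, 0, 1]  (obs o_4=2)
backtrack: best end state = 1; path = [1, 0, 0, 0, 1]

path = [1, 0, 0, 0, 1]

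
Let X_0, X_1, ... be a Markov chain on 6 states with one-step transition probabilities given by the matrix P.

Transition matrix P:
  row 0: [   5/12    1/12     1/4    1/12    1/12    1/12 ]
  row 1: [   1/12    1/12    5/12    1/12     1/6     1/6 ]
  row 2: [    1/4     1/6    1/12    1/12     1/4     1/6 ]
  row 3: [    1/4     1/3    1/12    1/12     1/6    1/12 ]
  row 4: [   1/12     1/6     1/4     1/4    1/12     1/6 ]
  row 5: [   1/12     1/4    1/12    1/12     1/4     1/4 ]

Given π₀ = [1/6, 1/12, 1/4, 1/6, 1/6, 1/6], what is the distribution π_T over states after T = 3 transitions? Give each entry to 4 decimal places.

t=0: π = [0.1667, 0.0833, 0.2500, 0.1667, 0.1667, 0.1667]
t=1: π = [0.2083, 0.1875, 0.1667, 0.1111, 0.1736, 0.1528]
t=2: π = [0.1991, 0.1649, 0.2095, 0.1123, 0.1615, 0.1528]
t=3: π = [0.2033, 0.1678, 0.1984, 0.1102, 0.1668, 0.1535]

π = [0.2033, 0.1678, 0.1984, 0.1102, 0.1668, 0.1535]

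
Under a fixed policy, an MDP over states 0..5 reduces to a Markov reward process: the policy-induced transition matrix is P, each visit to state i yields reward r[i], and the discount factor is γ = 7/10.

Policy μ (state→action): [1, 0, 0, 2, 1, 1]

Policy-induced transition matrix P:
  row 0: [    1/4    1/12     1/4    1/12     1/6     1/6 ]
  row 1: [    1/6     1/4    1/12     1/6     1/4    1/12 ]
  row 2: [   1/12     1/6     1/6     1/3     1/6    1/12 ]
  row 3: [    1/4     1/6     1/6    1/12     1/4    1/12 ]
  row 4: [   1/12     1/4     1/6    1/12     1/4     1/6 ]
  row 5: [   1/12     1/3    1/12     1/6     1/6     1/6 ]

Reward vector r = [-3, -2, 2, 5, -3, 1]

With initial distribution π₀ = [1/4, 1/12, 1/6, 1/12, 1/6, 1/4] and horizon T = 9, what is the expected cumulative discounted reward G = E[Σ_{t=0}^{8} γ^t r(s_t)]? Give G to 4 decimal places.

G = -1.0770

t=0: π = [0.2500, 0.0833, 0.1667, 0.0833, 0.1667, 0.2500], E[r] = -0.4167, γ^t·E[r] = -0.416667, running G = -0.416667
t=1: π = [0.1458, 0.2083, 0.1597, 0.1528, 0.1944, 0.1389], E[r] = -0.2153, γ^t·E[r] = -0.150694, running G = -0.567361
t=2: π = [0.1505, 0.2112, 0.1499, 0.1522, 0.2130, 0.1233], E[r] = -0.3287, γ^t·E[r] = -0.161065, running G = -0.728426
t=3: π = [0.1514, 0.2100, 0.1513, 0.1487, 0.2147, 0.1239], E[r] = -0.3483, γ^t·E[r] = -0.119478, running G = -0.847904
t=4: π = [0.1508, 0.2101, 0.1515, 0.1490, 0.2144, 0.1242], E[r] = -0.3440, γ^t·E[r] = -0.082603, running G = -0.930506
t=5: π = [0.1508, 0.2102, 0.1514, 0.1491, 0.2145, 0.1241], E[r] = -0.3440, γ^t·E[r] = -0.057819, running G = -0.988325
t=6: π = [0.1508, 0.2102, 0.1514, 0.1490, 0.2145, 0.1241], E[r] = -0.3442, γ^t·E[r] = -0.040493, running G = -1.028819
t=7: π = [0.1508, 0.2102, 0.1514, 0.1490, 0.2145, 0.1241], E[r] = -0.3442, γ^t·E[r] = -0.028345, running G = -1.057164
t=8: π = [0.1508, 0.2102, 0.1514, 0.1490, 0.2145, 0.1241], E[r] = -0.3442, γ^t·E[r] = -0.019842, running G = -1.077006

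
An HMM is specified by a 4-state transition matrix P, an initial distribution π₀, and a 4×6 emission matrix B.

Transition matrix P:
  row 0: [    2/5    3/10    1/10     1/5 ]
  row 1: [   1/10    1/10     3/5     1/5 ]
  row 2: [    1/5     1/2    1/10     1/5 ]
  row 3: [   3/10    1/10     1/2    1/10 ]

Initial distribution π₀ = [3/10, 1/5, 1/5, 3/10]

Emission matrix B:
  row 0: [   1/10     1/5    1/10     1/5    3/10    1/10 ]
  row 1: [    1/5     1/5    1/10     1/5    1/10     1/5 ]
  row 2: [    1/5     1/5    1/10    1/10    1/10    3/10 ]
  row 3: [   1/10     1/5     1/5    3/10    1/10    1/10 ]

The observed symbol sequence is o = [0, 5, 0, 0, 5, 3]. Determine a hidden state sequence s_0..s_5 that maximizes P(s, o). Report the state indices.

path = [2, 1, 2, 1, 2, 1]

t=0: δ = [3.000e-02, 4.000e-02, 4.000e-02, 3.000e-02]  (obs o_0=0)
t=1: δ = [1.200e-03, 4.000e-03, 7.200e-03, 8.000e-04]  ψ = [0, 2, 1, 1]  (obs o_1=5)
t=2: δ = [1.440e-04, 7.200e-04, 4.800e-04, 1.440e-04]  ψ = [2, 2, 1, 2]  (obs o_2=0)
t=3: δ = [9.600e-06, 4.800e-05, 8.640e-05, 1.440e-05]  ψ = [2, 2, 1, 1]  (obs o_3=0)
t=4: δ = [1.728e-06, 8.640e-06, 8.640e-06, 1.728e-06]  ψ = [2, 2, 1, 2]  (obs o_4=5)
t=5: δ = [3.456e-07, 8.640e-07, 5.184e-07, 5.184e-07]  ψ = [2, 2, 1, 1]  (obs o_5=3)
backtrack: best end state = 1; path = [2, 1, 2, 1, 2, 1]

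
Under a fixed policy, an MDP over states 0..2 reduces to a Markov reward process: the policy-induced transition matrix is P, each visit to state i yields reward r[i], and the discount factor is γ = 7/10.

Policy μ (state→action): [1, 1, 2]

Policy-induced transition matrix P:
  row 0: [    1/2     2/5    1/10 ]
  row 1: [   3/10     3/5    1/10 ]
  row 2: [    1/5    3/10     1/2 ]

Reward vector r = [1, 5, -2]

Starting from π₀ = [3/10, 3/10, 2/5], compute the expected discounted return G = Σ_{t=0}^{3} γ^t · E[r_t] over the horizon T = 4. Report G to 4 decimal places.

G = 4.2204

t=0: π = [0.3000, 0.3000, 0.4000], E[r] = 1.0000, γ^t·E[r] = 1.000000, running G = 1.000000
t=1: π = [0.3200, 0.4200, 0.2600], E[r] = 1.9000, γ^t·E[r] = 1.330000, running G = 2.330000
t=2: π = [0.3380, 0.4580, 0.2040], E[r] = 2.2200, γ^t·E[r] = 1.087800, running G = 3.417800
t=3: π = [0.3472, 0.4712, 0.1816], E[r] = 2.3400, γ^t·E[r] = 0.802620, running G = 4.220420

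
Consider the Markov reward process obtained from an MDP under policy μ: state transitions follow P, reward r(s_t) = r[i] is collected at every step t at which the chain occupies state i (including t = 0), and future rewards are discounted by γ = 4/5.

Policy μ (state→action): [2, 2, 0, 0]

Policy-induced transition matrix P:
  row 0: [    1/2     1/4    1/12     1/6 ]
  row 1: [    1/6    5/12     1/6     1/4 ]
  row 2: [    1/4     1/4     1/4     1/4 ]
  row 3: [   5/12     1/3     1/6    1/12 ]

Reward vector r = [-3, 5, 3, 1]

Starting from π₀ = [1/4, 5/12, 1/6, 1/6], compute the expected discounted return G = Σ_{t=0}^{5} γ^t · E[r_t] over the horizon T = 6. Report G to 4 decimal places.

G = 5.4860

t=0: π = [0.2500, 0.4167, 0.1667, 0.1667], E[r] = 2.0000, γ^t·E[r] = 2.000000, running G = 2.000000
t=1: π = [0.3056, 0.3333, 0.1597, 0.2014], E[r] = 1.4306, γ^t·E[r] = 1.144444, running G = 3.144444
t=2: π = [0.3322, 0.3223, 0.1545, 0.1910], E[r] = 1.2697, γ^t·E[r] = 0.812593, running G = 3.957037
t=3: π = [0.3380, 0.3196, 0.1519, 0.1905], E[r] = 1.2302, γ^t·E[r] = 0.629877, running G = 4.586914
t=4: π = [0.3396, 0.3191, 0.1512, 0.1901], E[r] = 1.2204, γ^t·E[r] = 0.499891, running G = 5.086805
t=5: π = [0.3400, 0.3190, 0.1510, 0.1900], E[r] = 1.2181, γ^t·E[r] = 0.399145, running G = 5.485950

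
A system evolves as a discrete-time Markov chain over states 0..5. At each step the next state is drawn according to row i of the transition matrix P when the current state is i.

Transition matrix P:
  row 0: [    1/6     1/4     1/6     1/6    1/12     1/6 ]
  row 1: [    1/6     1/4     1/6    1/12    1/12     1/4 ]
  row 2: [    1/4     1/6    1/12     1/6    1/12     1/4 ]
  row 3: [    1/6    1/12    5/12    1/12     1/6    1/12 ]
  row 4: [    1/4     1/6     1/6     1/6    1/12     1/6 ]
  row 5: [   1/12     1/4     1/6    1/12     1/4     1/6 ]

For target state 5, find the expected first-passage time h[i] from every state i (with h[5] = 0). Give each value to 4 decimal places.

First-step conditioning: h[5] = 0; for i ≠ 5, h[i] = 1 + Σ_k P[i][k]·h[k].
  h[0] = 1 + 1/6·h[0] + 1/4·h[1] + 1/6·h[2] + 1/6·h[3] + 1/12·h[4]
  h[1] = 1 + 1/6·h[0] + 1/4·h[1] + 1/6·h[2] + 1/12·h[3] + 1/12·h[4]
  h[2] = 1 + 1/4·h[0] + 1/6·h[1] + 1/12·h[2] + 1/6·h[3] + 1/12·h[4]
  h[3] = 1 + 1/6·h[0] + 1/12·h[1] + 5/12·h[2] + 1/12·h[3] + 1/6·h[4]
  h[4] = 1 + 1/4·h[0] + 1/6·h[1] + 1/6·h[2] + 1/6·h[3] + 1/12·h[4]
Solving the 5×5 linear system over states ≠ 5 gives exactly h = [287700/53971, 261924/53971, 267552/53971, 309312/53971, 289848/53971, 0] (h[5] = 0 is the target).

h = [5.3306, 4.8531, 4.9573, 5.7311, 5.3704, 0.0000]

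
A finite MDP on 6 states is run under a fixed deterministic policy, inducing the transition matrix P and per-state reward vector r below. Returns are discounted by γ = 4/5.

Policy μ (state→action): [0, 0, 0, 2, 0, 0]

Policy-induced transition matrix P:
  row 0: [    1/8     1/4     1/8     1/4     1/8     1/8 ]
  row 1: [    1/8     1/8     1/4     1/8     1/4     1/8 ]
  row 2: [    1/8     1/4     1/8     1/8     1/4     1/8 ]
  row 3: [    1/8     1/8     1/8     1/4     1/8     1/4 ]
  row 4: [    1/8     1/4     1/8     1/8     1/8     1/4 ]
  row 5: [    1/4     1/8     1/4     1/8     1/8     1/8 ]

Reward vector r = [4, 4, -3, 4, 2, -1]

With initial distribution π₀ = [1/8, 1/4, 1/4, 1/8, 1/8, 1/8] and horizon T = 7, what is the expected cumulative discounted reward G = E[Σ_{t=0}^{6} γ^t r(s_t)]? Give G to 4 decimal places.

G = 6.2253

t=0: π = [0.1250, 0.2500, 0.2500, 0.1250, 0.1250, 0.1250], E[r] = 1.3750, γ^t·E[r] = 1.375000, running G = 1.375000
t=1: π = [0.1406, 0.1875, 0.1719, 0.1563, 0.1875, 0.1563], E[r] = 1.6406, γ^t·E[r] = 1.312500, running G = 2.687500
t=2: π = [0.1445, 0.1875, 0.1680, 0.1621, 0.1699, 0.1680], E[r] = 1.6445, γ^t·E[r] = 1.052500, running G = 3.740000
t=3: π = [0.1460, 0.1853, 0.1694, 0.1633, 0.1694, 0.1665], E[r] = 1.6426, γ^t·E[r] = 0.841000, running G = 4.581000
t=4: π = [0.1458, 0.1856, 0.1690, 0.1637, 0.1693, 0.1666], E[r] = 1.6455, γ^t·E[r] = 0.674000, running G = 5.255000
t=5: π = [0.1458, 0.1855, 0.1690, 0.1637, 0.1693, 0.1666], E[r] = 1.6450, γ^t·E[r] = 0.539049, running G = 5.794049
t=6: π = [0.1458, 0.1855, 0.1690, 0.1637, 0.1693, 0.1666], E[r] = 1.6451, γ^t·E[r] = 0.431256, running G = 6.225305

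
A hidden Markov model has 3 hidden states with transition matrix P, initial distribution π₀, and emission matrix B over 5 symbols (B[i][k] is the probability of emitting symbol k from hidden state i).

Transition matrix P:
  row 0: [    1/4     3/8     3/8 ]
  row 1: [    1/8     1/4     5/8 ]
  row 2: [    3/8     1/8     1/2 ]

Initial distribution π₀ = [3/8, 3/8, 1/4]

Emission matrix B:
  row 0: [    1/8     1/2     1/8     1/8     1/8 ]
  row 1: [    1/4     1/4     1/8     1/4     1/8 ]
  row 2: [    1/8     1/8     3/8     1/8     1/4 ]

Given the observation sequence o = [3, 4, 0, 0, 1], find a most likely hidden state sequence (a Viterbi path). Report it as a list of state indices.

path = [1, 2, 2, 2, 0]

t=0: δ = [4.688e-02, 9.375e-02, 3.125e-02]  (obs o_0=3)
t=1: δ = [1.465e-03, 2.930e-03, 1.465e-02]  ψ = [0, 1, 1]  (obs o_1=4)
t=2: δ = [6.866e-04, 4.578e-04, 9.155e-04]  ψ = [2, 2, 2]  (obs o_2=0)
t=3: δ = [4.292e-05, 6.437e-05, 5.722e-05]  ψ = [2, 0, 2]  (obs o_3=0)
t=4: δ = [1.073e-05, 4.023e-06, 5.029e-06]  ψ = [2, 0, 1]  (obs o_4=1)
backtrack: best end state = 0; path = [1, 2, 2, 2, 0]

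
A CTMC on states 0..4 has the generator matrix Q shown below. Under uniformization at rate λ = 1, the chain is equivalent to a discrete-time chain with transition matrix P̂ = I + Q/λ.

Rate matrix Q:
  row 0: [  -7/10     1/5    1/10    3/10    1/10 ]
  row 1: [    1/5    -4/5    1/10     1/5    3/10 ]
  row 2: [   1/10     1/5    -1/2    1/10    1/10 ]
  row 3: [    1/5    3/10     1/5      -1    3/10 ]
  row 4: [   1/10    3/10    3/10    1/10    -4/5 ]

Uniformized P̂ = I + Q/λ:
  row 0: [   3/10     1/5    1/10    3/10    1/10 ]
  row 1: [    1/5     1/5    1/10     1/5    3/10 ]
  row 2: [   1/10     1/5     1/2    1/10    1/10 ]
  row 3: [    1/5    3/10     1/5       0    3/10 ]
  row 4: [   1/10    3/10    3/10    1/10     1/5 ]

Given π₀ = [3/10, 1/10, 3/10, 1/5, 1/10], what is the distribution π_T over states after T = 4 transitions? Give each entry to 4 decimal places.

t=0: π = [0.3000, 0.1000, 0.3000, 0.2000, 0.1000]
t=1: π = [0.1900, 0.2300, 0.2600, 0.1500, 0.1700]
t=2: π = [0.1760, 0.2320, 0.2530, 0.1460, 0.1930]
t=3: π = [0.1730, 0.2339, 0.2544, 0.1438, 0.1949]
t=4: π = [0.1724, 0.2339, 0.2551, 0.1436, 0.1950]

π = [0.1724, 0.2339, 0.2551, 0.1436, 0.1950]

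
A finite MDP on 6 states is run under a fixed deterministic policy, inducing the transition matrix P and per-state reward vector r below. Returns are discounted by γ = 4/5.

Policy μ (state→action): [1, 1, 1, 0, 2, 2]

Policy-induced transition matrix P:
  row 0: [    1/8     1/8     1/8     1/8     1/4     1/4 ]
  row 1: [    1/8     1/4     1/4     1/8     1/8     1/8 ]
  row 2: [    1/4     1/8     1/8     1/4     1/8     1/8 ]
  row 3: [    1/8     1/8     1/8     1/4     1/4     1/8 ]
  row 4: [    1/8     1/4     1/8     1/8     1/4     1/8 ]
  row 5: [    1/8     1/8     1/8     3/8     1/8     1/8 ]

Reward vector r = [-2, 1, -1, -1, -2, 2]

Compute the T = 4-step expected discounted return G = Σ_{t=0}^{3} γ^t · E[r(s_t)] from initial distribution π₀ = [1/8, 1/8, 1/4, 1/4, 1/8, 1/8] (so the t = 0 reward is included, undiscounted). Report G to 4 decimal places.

G = -1.7664

t=0: π = [0.1250, 0.1250, 0.2500, 0.2500, 0.1250, 0.1250], E[r] = -0.6250, γ^t·E[r] = -0.625000, running G = -0.625000
t=1: π = [0.1563, 0.1563, 0.1406, 0.2188, 0.1875, 0.1406], E[r] = -0.6094, γ^t·E[r] = -0.487500, running G = -1.112500
t=2: π = [0.1426, 0.1680, 0.1445, 0.2051, 0.1953, 0.1445], E[r] = -0.5684, γ^t·E[r] = -0.363750, running G = -1.476250
t=3: π = [0.1431, 0.1704, 0.1460, 0.2048, 0.1929, 0.1428], E[r] = -0.5667, γ^t·E[r] = -0.290125, running G = -1.766375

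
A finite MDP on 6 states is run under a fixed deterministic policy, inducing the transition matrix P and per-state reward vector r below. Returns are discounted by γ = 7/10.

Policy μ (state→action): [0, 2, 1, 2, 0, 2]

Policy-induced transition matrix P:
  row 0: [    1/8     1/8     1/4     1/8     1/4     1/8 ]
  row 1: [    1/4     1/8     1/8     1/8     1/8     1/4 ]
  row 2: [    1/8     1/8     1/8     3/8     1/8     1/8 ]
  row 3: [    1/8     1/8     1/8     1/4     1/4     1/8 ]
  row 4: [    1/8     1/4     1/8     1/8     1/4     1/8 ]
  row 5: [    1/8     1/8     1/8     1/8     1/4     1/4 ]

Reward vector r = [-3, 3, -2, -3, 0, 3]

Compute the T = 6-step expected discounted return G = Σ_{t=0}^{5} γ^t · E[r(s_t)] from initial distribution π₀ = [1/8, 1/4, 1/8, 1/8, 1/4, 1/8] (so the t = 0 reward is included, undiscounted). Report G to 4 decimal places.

G = -0.4687

t=0: π = [0.1250, 0.2500, 0.1250, 0.1250, 0.2500, 0.1250], E[r] = 0.1250, γ^t·E[r] = 0.125000, running G = 0.125000
t=1: π = [0.1563, 0.1563, 0.1406, 0.1719, 0.2031, 0.1719], E[r] = -0.2813, γ^t·E[r] = -0.196875, running G = -0.071875
t=2: π = [0.1445, 0.1504, 0.1445, 0.1816, 0.2129, 0.1660], E[r] = -0.3184, γ^t·E[r] = -0.155996, running G = -0.227871
t=3: π = [0.1438, 0.1516, 0.1431, 0.1838, 0.2131, 0.1646], E[r] = -0.3206, γ^t·E[r] = -0.109951, running G = -0.337822
t=4: π = [0.1440, 0.1516, 0.1430, 0.1837, 0.2132, 0.1645], E[r] = -0.3206, γ^t·E[r] = -0.076966, running G = -0.414788
t=5: π = [0.1440, 0.1516, 0.1430, 0.1837, 0.2132, 0.1645], E[r] = -0.3205, γ^t·E[r] = -0.053865, running G = -0.468653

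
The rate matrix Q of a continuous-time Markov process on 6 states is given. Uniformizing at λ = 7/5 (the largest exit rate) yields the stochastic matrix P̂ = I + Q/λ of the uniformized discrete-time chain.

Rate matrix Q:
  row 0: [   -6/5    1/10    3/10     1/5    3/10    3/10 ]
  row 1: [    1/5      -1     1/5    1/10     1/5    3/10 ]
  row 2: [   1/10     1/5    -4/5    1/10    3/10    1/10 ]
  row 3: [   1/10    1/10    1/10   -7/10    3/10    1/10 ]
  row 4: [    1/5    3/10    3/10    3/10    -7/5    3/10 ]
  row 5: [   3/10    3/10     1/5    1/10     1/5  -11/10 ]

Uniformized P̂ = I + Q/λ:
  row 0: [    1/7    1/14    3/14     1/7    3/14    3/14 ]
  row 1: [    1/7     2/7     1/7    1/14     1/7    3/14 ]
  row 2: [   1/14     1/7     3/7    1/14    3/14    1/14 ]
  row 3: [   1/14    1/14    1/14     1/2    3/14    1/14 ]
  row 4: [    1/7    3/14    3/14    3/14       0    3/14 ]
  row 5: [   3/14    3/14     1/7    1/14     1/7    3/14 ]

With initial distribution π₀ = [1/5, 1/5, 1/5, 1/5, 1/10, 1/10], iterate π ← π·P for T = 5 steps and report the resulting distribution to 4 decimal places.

π = [0.1263, 0.1674, 0.2102, 0.1804, 0.1573, 0.1584]

t=0: π = [0.2000, 0.2000, 0.2000, 0.2000, 0.1000, 0.1000]
t=1: π = [0.1214, 0.1571, 0.2071, 0.1857, 0.1714, 0.1571]
t=2: π = [0.1260, 0.1668, 0.2097, 0.1842, 0.1551, 0.1582]
t=3: π = [0.1260, 0.1669, 0.2097, 0.1815, 0.1578, 0.1580]
t=4: π = [0.1262, 0.1673, 0.2101, 0.1808, 0.1573, 0.1584]
t=5: π = [0.1263, 0.1674, 0.2102, 0.1804, 0.1573, 0.1584]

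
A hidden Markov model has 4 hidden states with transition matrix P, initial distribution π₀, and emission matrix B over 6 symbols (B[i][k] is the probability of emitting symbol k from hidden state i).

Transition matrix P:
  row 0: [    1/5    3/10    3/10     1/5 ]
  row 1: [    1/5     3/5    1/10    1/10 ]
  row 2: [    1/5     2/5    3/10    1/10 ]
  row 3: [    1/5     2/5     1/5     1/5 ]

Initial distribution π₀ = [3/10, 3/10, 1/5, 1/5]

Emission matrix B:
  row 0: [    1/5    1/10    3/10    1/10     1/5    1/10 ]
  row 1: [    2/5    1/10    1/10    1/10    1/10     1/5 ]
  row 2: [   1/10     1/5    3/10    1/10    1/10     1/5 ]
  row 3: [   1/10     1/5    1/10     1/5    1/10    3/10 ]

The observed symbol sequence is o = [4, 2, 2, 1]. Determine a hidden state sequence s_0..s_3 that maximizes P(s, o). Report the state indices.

path = [0, 2, 2, 2]

t=0: δ = [6.000e-02, 3.000e-02, 2.000e-02, 2.000e-02]  (obs o_0=4)
t=1: δ = [3.600e-03, 1.800e-03, 5.400e-03, 1.200e-03]  ψ = [0, 0, 0, 0]  (obs o_1=2)
t=2: δ = [3.240e-04, 2.160e-04, 4.860e-04, 7.200e-05]  ψ = [2, 2, 2, 0]  (obs o_2=2)
t=3: δ = [9.720e-06, 1.944e-05, 2.916e-05, 1.296e-05]  ψ = [2, 2, 2, 0]  (obs o_3=1)
backtrack: best end state = 2; path = [0, 2, 2, 2]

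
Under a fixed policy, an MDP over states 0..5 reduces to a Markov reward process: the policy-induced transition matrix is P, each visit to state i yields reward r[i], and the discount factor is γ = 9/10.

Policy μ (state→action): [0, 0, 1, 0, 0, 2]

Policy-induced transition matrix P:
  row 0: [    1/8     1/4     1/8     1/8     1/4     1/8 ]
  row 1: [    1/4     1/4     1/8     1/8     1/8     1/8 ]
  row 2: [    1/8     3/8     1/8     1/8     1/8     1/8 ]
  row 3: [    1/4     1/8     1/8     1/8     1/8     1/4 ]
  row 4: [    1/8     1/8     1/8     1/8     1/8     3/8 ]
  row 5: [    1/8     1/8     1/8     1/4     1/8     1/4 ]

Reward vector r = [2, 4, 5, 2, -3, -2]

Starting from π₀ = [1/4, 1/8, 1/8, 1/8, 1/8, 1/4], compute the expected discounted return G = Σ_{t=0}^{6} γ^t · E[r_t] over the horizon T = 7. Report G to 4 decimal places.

t=0: π = [0.2500, 0.1250, 0.1250, 0.1250, 0.1250, 0.2500], E[r] = 1.0000, γ^t·E[r] = 1.000000, running G = 1.000000
t=1: π = [0.1563, 0.2031, 0.1250, 0.1563, 0.1563, 0.2031], E[r] = 1.1875, γ^t·E[r] = 1.068750, running G = 2.068750
t=2: π = [0.1699, 0.2012, 0.1250, 0.1504, 0.1445, 0.2090], E[r] = 1.2188, γ^t·E[r] = 0.987188, running G = 3.055938
t=3: π = [0.1689, 0.2026, 0.1250, 0.1511, 0.1462, 0.2061], E[r] = 1.2249, γ^t·E[r] = 0.892918, running G = 3.948856
t=4: π = [0.1692, 0.2027, 0.1250, 0.1508, 0.1461, 0.2062], E[r] = 1.2250, γ^t·E[r] = 0.803706, running G = 4.752562
t=5: π = [0.1692, 0.2027, 0.1250, 0.1508, 0.1462, 0.2062], E[r] = 1.2251, γ^t·E[r] = 0.723419, running G = 5.475981
t=6: π = [0.1692, 0.2027, 0.1250, 0.1508, 0.1461, 0.2062], E[r] = 1.2251, γ^t·E[r] = 0.651082, running G = 6.127064

G = 6.1271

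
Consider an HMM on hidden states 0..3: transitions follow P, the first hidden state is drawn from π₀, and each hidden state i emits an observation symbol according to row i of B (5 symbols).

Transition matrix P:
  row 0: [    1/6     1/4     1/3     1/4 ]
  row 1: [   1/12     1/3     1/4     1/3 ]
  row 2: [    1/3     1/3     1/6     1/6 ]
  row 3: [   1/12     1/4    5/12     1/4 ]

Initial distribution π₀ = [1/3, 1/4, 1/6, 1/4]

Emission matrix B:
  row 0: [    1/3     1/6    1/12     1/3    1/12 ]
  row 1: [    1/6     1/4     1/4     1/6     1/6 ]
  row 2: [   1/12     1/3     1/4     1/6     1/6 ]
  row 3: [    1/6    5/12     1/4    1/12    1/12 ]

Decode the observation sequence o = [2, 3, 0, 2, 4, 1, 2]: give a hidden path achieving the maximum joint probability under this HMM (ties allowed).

path = [3, 2, 0, 2, 1, 3, 2]

t=0: δ = [2.778e-02, 6.250e-02, 4.167e-02, 6.250e-02]  (obs o_0=2)
t=1: δ = [4.630e-03, 3.472e-03, 4.340e-03, 1.736e-03]  ψ = [2, 1, 3, 1]  (obs o_1=3)
t=2: δ = [4.823e-04, 2.411e-04, 1.286e-04, 1.929e-04]  ψ = [2, 2, 0, 0]  (obs o_2=0)
t=3: δ = [6.698e-06, 3.014e-05, 4.019e-05, 3.014e-05]  ψ = [0, 0, 0, 0]  (obs o_3=2)
t=4: δ = [1.116e-06, 2.233e-06, 2.093e-06, 8.372e-07]  ψ = [2, 2, 3, 1]  (obs o_4=4)
t=5: δ = [1.163e-07, 1.861e-07, 1.861e-07, 3.101e-07]  ψ = [2, 1, 1, 1]  (obs o_5=1)
t=6: δ = [5.168e-09, 1.938e-08, 3.230e-08, 1.938e-08]  ψ = [2, 3, 3, 3]  (obs o_6=2)
backtrack: best end state = 2; path = [3, 2, 0, 2, 1, 3, 2]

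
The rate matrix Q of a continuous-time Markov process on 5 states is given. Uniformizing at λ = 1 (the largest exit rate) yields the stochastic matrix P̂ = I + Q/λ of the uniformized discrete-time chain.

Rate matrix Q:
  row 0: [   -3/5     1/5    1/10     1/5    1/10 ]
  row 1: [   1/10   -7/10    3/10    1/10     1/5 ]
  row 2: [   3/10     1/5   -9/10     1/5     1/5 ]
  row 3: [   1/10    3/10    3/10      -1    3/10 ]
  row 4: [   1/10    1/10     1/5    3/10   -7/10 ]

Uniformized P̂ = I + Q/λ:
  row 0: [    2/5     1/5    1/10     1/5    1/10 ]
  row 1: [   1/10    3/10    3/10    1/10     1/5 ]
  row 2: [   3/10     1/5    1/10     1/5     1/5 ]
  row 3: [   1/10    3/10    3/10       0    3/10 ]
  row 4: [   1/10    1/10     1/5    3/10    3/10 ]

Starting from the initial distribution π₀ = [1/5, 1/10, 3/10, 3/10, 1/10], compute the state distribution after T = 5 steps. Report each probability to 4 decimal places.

t=0: π = [0.2000, 0.1000, 0.3000, 0.3000, 0.1000]
t=1: π = [0.2200, 0.2300, 0.1900, 0.1400, 0.2200]
t=2: π = [0.2040, 0.2150, 0.1960, 0.1710, 0.2140]
t=3: π = [0.2004, 0.2172, 0.1986, 0.1657, 0.2181]
t=4: π = [0.1998, 0.2165, 0.1984, 0.1670, 0.2183]
t=5: π = [0.1996, 0.2165, 0.1985, 0.1668, 0.2185]

π = [0.1996, 0.2165, 0.1985, 0.1668, 0.2185]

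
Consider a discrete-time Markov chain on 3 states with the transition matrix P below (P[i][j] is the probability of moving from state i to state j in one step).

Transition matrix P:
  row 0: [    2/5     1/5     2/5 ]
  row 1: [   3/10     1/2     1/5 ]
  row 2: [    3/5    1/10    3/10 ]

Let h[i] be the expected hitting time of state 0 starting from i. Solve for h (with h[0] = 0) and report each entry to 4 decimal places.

First-step conditioning: h[0] = 0; for i ≠ 0, h[i] = 1 + Σ_k P[i][k]·h[k].
  h[1] = 1 + 1/2·h[1] + 1/5·h[2]
  h[2] = 1 + 1/10·h[1] + 3/10·h[2]
Solving the 2×2 linear system over states ≠ 0 gives exactly h = [0, 30/11, 20/11] (h[0] = 0 is the target).

h = [0.0000, 2.7273, 1.8182]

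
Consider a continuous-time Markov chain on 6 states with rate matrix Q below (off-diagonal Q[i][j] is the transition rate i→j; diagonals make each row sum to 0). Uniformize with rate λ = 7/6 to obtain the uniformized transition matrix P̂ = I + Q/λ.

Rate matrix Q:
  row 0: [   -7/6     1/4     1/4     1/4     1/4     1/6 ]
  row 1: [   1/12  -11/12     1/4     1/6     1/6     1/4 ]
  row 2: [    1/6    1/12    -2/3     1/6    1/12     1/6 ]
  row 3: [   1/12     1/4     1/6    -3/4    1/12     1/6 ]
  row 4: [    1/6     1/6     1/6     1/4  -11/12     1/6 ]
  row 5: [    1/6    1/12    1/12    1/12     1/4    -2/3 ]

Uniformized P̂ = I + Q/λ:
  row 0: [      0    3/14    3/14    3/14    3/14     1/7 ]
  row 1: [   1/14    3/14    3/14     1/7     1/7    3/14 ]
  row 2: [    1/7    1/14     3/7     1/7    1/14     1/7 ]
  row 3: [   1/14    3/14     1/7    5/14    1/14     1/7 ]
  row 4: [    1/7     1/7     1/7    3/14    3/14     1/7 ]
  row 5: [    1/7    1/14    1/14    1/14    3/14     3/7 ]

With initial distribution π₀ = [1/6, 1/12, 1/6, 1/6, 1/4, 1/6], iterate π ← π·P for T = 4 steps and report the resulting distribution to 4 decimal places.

t=0: π = [0.1667, 0.0833, 0.1667, 0.1667, 0.2500, 0.1667]
t=1: π = [0.1012, 0.1488, 0.1964, 0.1964, 0.1607, 0.1964]
t=2: π = [0.1037, 0.1467, 0.2028, 0.1896, 0.1475, 0.2096]
t=3: π = [0.1040, 0.1448, 0.2037, 0.1865, 0.1477, 0.2132]
t=4: π = [0.1043, 0.1442, 0.2036, 0.1856, 0.1482, 0.2141]

π = [0.1043, 0.1442, 0.2036, 0.1856, 0.1482, 0.2141]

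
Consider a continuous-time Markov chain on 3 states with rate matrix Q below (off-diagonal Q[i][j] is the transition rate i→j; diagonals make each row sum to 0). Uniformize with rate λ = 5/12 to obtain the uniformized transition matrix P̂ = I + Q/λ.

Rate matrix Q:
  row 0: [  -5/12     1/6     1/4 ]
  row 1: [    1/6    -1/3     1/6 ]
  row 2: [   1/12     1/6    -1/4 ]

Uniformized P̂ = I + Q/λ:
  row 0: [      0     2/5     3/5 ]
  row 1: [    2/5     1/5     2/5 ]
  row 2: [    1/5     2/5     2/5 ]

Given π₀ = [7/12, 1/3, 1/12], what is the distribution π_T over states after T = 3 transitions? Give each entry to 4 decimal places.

t=0: π = [0.5833, 0.3333, 0.0833]
t=1: π = [0.1500, 0.3333, 0.5167]
t=2: π = [0.2367, 0.3333, 0.4300]
t=3: π = [0.2193, 0.3333, 0.4473]

π = [0.2193, 0.3333, 0.4473]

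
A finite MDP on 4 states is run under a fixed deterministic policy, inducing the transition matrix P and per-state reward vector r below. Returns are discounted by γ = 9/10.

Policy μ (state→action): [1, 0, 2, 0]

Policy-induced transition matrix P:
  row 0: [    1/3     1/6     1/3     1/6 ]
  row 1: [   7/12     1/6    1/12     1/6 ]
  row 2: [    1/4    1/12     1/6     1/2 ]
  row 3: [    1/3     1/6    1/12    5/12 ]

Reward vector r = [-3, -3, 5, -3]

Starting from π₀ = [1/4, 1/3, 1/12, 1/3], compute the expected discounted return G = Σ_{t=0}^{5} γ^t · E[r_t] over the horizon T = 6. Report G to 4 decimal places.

G = -8.0221

t=0: π = [0.2500, 0.3333, 0.0833, 0.3333], E[r] = -2.3333, γ^t·E[r] = -2.333333, running G = -2.333333
t=1: π = [0.4097, 0.1597, 0.1528, 0.2778], E[r] = -1.7778, γ^t·E[r] = -1.600000, running G = -3.933333
t=2: π = [0.3605, 0.1539, 0.1985, 0.2870], E[r] = -1.4120, γ^t·E[r] = -1.143750, running G = -5.077083
t=3: π = [0.3553, 0.1501, 0.1900, 0.3046], E[r] = -1.4799, γ^t·E[r] = -1.078875, running G = -6.155958
t=4: π = [0.3550, 0.1508, 0.1880, 0.3062], E[r] = -1.4961, γ^t·E[r] = -0.981598, running G = -7.137556
t=5: π = [0.3554, 0.1510, 0.1878, 0.3059], E[r] = -1.4979, γ^t·E[r] = -0.884523, running G = -8.022079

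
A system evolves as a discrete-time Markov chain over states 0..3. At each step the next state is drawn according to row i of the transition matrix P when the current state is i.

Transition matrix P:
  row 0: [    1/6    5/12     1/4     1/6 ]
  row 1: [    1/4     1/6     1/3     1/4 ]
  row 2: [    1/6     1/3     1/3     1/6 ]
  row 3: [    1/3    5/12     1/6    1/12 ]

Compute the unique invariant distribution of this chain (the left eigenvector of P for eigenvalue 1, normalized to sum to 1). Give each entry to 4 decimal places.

π = [0.2225, 0.3143, 0.2851, 0.1780]

Balance equations π_j = Σ_i π_i·P[i][j]:
  π_0 = 1/6·π_0 + 1/4·π_1 + 1/6·π_2 + 1/3·π_3
  π_1 = 5/12·π_0 + 1/6·π_1 + 1/3·π_2 + 5/12·π_3
  π_2 = 1/4·π_0 + 1/3·π_1 + 1/3·π_2 + 1/6·π_3
  normalize: π_0 + π_1 + π_2 + π_3 = 1
Solving the linear system gives exactly π = [160/719, 226/719, 205/719, 128/719].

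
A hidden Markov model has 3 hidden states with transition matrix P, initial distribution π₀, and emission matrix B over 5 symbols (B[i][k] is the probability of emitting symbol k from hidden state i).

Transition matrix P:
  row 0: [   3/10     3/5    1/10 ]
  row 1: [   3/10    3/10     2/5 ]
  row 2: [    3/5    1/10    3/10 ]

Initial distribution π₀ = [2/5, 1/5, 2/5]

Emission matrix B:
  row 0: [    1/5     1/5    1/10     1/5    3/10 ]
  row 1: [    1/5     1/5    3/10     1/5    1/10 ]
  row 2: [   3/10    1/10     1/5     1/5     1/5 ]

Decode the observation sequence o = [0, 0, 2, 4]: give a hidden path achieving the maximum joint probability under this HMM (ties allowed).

path = [2, 0, 1, 0]

t=0: δ = [8.000e-02, 4.000e-02, 1.200e-01]  (obs o_0=0)
t=1: δ = [1.440e-02, 9.600e-03, 1.080e-02]  ψ = [2, 0, 2]  (obs o_1=0)
t=2: δ = [6.480e-04, 2.592e-03, 7.680e-04]  ψ = [2, 0, 1]  (obs o_2=2)
t=3: δ = [2.333e-04, 7.776e-05, 2.074e-04]  ψ = [1, 1, 1]  (obs o_3=4)
backtrack: best end state = 0; path = [2, 0, 1, 0]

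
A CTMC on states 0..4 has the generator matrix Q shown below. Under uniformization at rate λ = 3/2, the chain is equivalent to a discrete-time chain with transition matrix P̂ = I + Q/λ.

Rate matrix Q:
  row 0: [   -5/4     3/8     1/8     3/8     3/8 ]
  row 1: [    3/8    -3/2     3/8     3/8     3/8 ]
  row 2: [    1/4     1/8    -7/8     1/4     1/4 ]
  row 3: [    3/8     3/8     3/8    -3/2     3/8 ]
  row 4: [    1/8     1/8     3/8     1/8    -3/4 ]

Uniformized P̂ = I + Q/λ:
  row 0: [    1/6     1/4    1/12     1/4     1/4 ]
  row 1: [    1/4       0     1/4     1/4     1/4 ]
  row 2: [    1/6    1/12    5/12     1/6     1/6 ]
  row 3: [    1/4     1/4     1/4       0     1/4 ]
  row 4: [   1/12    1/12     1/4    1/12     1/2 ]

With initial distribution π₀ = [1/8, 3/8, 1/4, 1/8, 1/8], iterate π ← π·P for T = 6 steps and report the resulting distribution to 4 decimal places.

π = [0.1635, 0.1239, 0.2673, 0.1417, 0.3036]

t=0: π = [0.1250, 0.3750, 0.2500, 0.1250, 0.1250]
t=1: π = [0.1979, 0.0938, 0.2708, 0.1771, 0.2604]
t=2: π = [0.1675, 0.1380, 0.2622, 0.1398, 0.2925]
t=3: π = [0.1654, 0.1230, 0.2658, 0.1445, 0.3013]
t=4: π = [0.1639, 0.1247, 0.2667, 0.1415, 0.3032]
t=5: π = [0.1636, 0.1238, 0.2671, 0.1419, 0.3036]
t=6: π = [0.1635, 0.1239, 0.2673, 0.1417, 0.3036]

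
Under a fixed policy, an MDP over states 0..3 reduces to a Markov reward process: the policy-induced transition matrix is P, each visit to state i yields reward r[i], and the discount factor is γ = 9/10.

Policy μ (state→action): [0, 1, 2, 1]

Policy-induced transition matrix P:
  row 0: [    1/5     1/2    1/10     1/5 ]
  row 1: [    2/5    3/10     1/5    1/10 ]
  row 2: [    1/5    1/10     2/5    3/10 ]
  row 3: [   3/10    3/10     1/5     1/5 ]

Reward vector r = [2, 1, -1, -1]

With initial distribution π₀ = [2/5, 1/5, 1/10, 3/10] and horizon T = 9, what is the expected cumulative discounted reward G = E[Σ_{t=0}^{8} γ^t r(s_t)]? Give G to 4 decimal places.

t=0: π = [0.4000, 0.2000, 0.1000, 0.3000], E[r] = 0.6000, γ^t·E[r] = 0.600000, running G = 0.600000
t=1: π = [0.2700, 0.3600, 0.1800, 0.1900], E[r] = 0.5300, γ^t·E[r] = 0.477000, running G = 1.077000
t=2: π = [0.2910, 0.3180, 0.2090, 0.1820], E[r] = 0.5090, γ^t·E[r] = 0.412290, running G = 1.489290
t=3: π = [0.2818, 0.3164, 0.2127, 0.1891], E[r] = 0.4782, γ^t·E[r] = 0.348608, running G = 1.837898
t=4: π = [0.2822, 0.3138, 0.2144, 0.1896], E[r] = 0.4742, γ^t·E[r] = 0.311129, running G = 2.149027
t=5: π = [0.2817, 0.3136, 0.2147, 0.1901], E[r] = 0.4723, γ^t·E[r] = 0.278896, running G = 2.427923
t=6: π = [0.2817, 0.3134, 0.2148, 0.1901], E[r] = 0.4720, γ^t·E[r] = 0.250832, running G = 2.678755
t=7: π = [0.2817, 0.3134, 0.2148, 0.1901], E[r] = 0.4719, γ^t·E[r] = 0.225692, running G = 2.904447
t=8: π = [0.2817, 0.3134, 0.2148, 0.1901], E[r] = 0.4718, γ^t·E[r] = 0.203112, running G = 3.107560

G = 3.1076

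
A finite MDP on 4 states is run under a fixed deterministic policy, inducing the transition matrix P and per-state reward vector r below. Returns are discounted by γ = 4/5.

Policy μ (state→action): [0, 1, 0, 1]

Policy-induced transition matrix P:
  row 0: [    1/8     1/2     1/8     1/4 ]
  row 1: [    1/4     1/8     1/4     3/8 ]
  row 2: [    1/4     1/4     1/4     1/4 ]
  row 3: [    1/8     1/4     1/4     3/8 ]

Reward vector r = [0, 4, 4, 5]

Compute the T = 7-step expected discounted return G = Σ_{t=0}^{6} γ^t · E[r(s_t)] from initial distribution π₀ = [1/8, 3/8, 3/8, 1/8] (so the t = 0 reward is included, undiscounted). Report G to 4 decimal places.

G = 14.0757

t=0: π = [0.1250, 0.3750, 0.3750, 0.1250], E[r] = 3.6250, γ^t·E[r] = 3.625000, running G = 3.625000
t=1: π = [0.2188, 0.2344, 0.2344, 0.3125], E[r] = 3.4375, γ^t·E[r] = 2.750000, running G = 6.375000
t=2: π = [0.1836, 0.2754, 0.2227, 0.3184], E[r] = 3.5840, γ^t·E[r] = 2.293750, running G = 8.668750
t=3: π = [0.1873, 0.2615, 0.2271, 0.3242], E[r] = 3.5752, γ^t·E[r] = 1.830500, running G = 10.499250
t=4: π = [0.1861, 0.2641, 0.2266, 0.3232], E[r] = 3.5789, γ^t·E[r] = 1.465938, running G = 11.965188
t=5: π = [0.1863, 0.2635, 0.2267, 0.3234], E[r] = 3.5781, γ^t·E[r] = 1.172458, running G = 13.137645
t=6: π = [0.1863, 0.2636, 0.2267, 0.3234], E[r] = 3.5782, γ^t·E[r] = 0.938015, running G = 14.075660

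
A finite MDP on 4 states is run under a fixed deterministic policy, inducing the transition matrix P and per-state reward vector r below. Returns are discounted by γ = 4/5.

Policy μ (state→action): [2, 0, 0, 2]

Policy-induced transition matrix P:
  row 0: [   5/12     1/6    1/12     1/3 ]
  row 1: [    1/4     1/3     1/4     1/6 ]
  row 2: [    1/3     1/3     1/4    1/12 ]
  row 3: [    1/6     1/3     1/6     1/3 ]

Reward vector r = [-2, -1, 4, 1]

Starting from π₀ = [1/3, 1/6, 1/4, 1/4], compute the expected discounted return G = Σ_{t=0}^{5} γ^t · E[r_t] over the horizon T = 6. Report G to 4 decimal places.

G = 0.6258

t=0: π = [0.3333, 0.1667, 0.2500, 0.2500], E[r] = 0.4167, γ^t·E[r] = 0.416667, running G = 0.416667
t=1: π = [0.3056, 0.2778, 0.1736, 0.2431], E[r] = 0.0486, γ^t·E[r] = 0.038889, running G = 0.455556
t=2: π = [0.2951, 0.2824, 0.1788, 0.2436], E[r] = 0.0862, γ^t·E[r] = 0.055185, running G = 0.510741
t=3: π = [0.2938, 0.2841, 0.1805, 0.2416], E[r] = 0.0919, γ^t·E[r] = 0.047037, running G = 0.557778
t=4: π = [0.2939, 0.2844, 0.1809, 0.2408], E[r] = 0.0923, γ^t·E[r] = 0.037826, running G = 0.595603
t=5: π = [0.2940, 0.2844, 0.1809, 0.2407], E[r] = 0.0922, γ^t·E[r] = 0.030209, running G = 0.625812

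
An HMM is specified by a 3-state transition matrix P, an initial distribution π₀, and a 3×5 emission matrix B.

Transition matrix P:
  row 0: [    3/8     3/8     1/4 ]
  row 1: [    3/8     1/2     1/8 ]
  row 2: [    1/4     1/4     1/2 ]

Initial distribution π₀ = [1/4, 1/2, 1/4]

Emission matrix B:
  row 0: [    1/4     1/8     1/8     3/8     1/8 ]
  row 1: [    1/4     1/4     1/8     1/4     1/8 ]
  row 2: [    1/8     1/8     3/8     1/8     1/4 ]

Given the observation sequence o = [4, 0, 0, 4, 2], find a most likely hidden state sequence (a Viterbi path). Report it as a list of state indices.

path = [1, 1, 0, 2, 2]

t=0: δ = [3.125e-02, 6.250e-02, 6.250e-02]  (obs o_0=4)
t=1: δ = [5.859e-03, 7.812e-03, 3.906e-03]  ψ = [1, 1, 2]  (obs o_1=0)
t=2: δ = [7.324e-04, 9.766e-04, 2.441e-04]  ψ = [1, 1, 2]  (obs o_2=0)
t=3: δ = [4.578e-05, 6.104e-05, 4.578e-05]  ψ = [1, 1, 0]  (obs o_3=4)
t=4: δ = [2.861e-06, 3.815e-06, 8.583e-06]  ψ = [1, 1, 2]  (obs o_4=2)
backtrack: best end state = 2; path = [1, 1, 0, 2, 2]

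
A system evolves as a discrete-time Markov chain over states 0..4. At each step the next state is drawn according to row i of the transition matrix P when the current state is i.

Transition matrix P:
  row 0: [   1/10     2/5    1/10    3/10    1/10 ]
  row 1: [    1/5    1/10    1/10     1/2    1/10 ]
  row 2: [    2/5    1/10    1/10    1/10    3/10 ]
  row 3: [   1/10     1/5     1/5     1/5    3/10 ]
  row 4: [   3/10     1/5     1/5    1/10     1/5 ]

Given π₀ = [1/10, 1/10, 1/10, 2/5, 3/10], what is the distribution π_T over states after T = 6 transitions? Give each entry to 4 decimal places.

t=0: π = [0.1000, 0.1000, 0.1000, 0.4000, 0.3000]
t=1: π = [0.2000, 0.2000, 0.1700, 0.2000, 0.2300]
t=2: π = [0.2170, 0.2030, 0.1430, 0.2400, 0.1970]
t=3: π = [0.2026, 0.2088, 0.1437, 0.2486, 0.1963]
t=4: π = [0.2033, 0.2053, 0.1445, 0.2489, 0.1981]
t=5: π = [0.2035, 0.2057, 0.1447, 0.2476, 0.1985]
t=6: π = [0.2037, 0.2057, 0.1446, 0.2477, 0.1983]

π = [0.2037, 0.2057, 0.1446, 0.2477, 0.1983]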